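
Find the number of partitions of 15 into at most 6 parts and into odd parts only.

15

The partitions of 15 that satisfy the conditions:
15
13 + 1 + 1
11 + 3 + 1
11 + 1 + 1 + 1 + 1
9 + 5 + 1
9 + 3 + 3
9 + 3 + 1 + 1 + 1
7 + 7 + 1
7 + 5 + 3
7 + 5 + 1 + 1 + 1
7 + 3 + 3 + 1 + 1
5 + 5 + 5
5 + 5 + 3 + 1 + 1
5 + 3 + 3 + 3 + 1
3 + 3 + 3 + 3 + 3
That's 15 in total.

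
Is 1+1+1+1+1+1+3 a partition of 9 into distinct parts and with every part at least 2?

No

The parts sum to 9, and the condition 'all summands are distinct' is violated.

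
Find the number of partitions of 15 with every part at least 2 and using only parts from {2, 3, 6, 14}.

6

They are:
6 + 6 + 3
6 + 3 + 3 + 3
6 + 3 + 2 + 2 + 2
3 + 3 + 3 + 3 + 3
3 + 3 + 3 + 2 + 2 + 2
3 + 2 + 2 + 2 + 2 + 2 + 2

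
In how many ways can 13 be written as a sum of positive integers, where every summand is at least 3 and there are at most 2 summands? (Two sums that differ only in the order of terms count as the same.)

5

They are:
13
10 + 3
9 + 4
8 + 5
7 + 6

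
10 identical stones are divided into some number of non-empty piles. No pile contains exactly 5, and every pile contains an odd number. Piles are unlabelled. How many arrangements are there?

7

Enumerating:
1,9
3,7
1,1,1,7
1,3,3,3
1,1,1,1,3,3
1,1,1,1,1,1,1,3
1,1,1,1,1,1,1,1,1,1
That's 7 in total.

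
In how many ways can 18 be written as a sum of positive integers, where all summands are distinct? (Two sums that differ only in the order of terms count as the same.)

46

There are too many to list fully; the first 12 (by largest part) are:
18
17+1
16+2
15+3
15+2+1
14+4
14+3+1
13+5
13+4+1
13+3+2
12+6
12+5+1
…and 34 more, for 46 total.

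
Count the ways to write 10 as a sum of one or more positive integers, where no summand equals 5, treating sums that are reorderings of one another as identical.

35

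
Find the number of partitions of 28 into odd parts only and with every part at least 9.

Listing the qualifying partitions of 28:
9, 19
11, 17
13, 15

3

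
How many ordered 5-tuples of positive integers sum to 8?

Place 4 bars in the 7 internal gaps of a row of 8 dots: C(7,4) = 35.

35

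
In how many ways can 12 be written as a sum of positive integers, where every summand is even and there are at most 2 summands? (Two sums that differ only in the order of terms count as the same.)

4

Enumerating:
12
2+10
4+8
6+6
That's 4 in total.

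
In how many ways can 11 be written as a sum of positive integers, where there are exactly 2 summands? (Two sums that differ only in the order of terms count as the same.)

Listing the qualifying partitions of 11:
1 + 10
2 + 9
3 + 8
4 + 7
5 + 6
That's 5 in total.

5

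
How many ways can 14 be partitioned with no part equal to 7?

Systematic enumeration (by largest part, then next-largest, …) yields 120.

120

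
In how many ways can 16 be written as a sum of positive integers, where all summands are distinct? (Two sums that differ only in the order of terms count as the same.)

32

A partial list (first 12 by largest part):
16
15,1
14,2
13,3
13,2,1
12,4
12,3,1
11,5
11,4,1
11,3,2
10,6
10,5,1
…and 20 more, for 32 total.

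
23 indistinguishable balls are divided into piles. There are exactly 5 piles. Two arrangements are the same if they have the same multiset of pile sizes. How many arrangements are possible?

141

Enumerating by decreasing first part gives 141 partitions in all.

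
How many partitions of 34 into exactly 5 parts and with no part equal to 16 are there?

Systematic enumeration (by largest part, then next-largest, …) yields 556.

556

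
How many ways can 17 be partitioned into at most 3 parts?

A partial list (first 12 by largest part):
17
16, 1
15, 2
15, 1, 1
14, 3
14, 2, 1
13, 4
13, 3, 1
13, 2, 2
12, 5
12, 4, 1
12, 3, 2
…and 21 more, for 33 total.

33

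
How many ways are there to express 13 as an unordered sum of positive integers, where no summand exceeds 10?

97

Systematic enumeration (by largest part, then next-largest, …) yields 97.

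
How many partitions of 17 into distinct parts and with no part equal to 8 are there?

31

A partial list (first 12 by largest part):
17
16 + 1
15 + 2
14 + 3
14 + 2 + 1
13 + 4
13 + 3 + 1
12 + 5
12 + 4 + 1
12 + 3 + 2
11 + 6
11 + 5 + 1
…and 19 more, for 31 total.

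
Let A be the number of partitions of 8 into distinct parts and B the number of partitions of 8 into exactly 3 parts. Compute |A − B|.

Partitions of 8 into distinct parts: 6.
Partitions of 8 into exactly 3 parts: 5.
|6 − 5| = 1.

1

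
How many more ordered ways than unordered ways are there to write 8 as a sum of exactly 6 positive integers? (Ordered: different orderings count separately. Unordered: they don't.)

19

Ordered (compositions into 6 parts): C(7,5) = 21.
Partitions of 8 into exactly 6 parts: 2.
Difference: 21 − 2 = 19.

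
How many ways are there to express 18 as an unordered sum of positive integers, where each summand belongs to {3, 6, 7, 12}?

The partitions of 18 that satisfy the conditions:
12, 6
12, 3, 3
6, 6, 6
6, 6, 3, 3
6, 3, 3, 3, 3
3, 3, 3, 3, 3, 3
Counting gives 6.

6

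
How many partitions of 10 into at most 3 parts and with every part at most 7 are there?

10

The partitions of 10 that satisfy the conditions:
7 + 3
7 + 2 + 1
6 + 4
6 + 3 + 1
6 + 2 + 2
5 + 5
5 + 4 + 1
5 + 3 + 2
4 + 4 + 2
4 + 3 + 3
That's 10 in total.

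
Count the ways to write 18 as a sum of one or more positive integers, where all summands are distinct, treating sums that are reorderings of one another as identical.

46

A partial list (first 12 by largest part):
18
17, 1
16, 2
15, 3
15, 2, 1
14, 4
14, 3, 1
13, 5
13, 4, 1
13, 3, 2
12, 6
12, 5, 1
…and 34 more, for 46 total.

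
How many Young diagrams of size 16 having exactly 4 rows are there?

34

A partial list (first 12 by largest part):
13,1,1,1
12,2,1,1
11,3,1,1
11,2,2,1
10,4,1,1
10,3,2,1
10,2,2,2
9,5,1,1
9,4,2,1
9,3,3,1
9,3,2,2
8,6,1,1
…and 22 more, for 34 total.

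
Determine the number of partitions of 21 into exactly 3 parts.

There are too many to list fully; the first 12 (by largest part) are:
19 + 1 + 1
18 + 2 + 1
17 + 3 + 1
17 + 2 + 2
16 + 4 + 1
16 + 3 + 2
15 + 5 + 1
15 + 4 + 2
15 + 3 + 3
14 + 6 + 1
14 + 5 + 2
14 + 4 + 3
…and 25 more, for 37 total.

37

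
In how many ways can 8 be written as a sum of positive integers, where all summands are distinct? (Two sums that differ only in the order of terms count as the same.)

6

The partitions of 8 that satisfy the conditions:
8
7+1
6+2
5+3
5+2+1
4+3+1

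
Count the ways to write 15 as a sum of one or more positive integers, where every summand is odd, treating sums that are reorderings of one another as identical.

There are too many to list fully; the first 12 (by largest part) are:
15
13 + 1 + 1
11 + 3 + 1
11 + 1 + 1 + 1 + 1
9 + 5 + 1
9 + 3 + 3
9 + 3 + 1 + 1 + 1
9 + 1 + 1 + 1 + 1 + 1 + 1
7 + 7 + 1
7 + 5 + 3
7 + 5 + 1 + 1 + 1
7 + 3 + 3 + 1 + 1
…and 15 more, for 27 total.

27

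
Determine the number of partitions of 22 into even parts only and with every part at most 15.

49

A partial list (first 12 by largest part):
8+14
2+6+14
4+4+14
2+2+4+14
2+2+2+2+14
10+12
2+8+12
4+6+12
2+2+6+12
2+4+4+12
2+2+2+4+12
2+2+2+2+2+12
…and 37 more, for 49 total.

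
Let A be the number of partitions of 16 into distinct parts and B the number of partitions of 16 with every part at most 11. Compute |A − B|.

187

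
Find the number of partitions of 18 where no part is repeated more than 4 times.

262

A full systematic count gives 262.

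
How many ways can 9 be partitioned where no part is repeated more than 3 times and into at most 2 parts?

5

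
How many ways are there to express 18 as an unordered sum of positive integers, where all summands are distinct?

A partial list (first 12 by largest part):
18
17, 1
16, 2
15, 3
15, 2, 1
14, 4
14, 3, 1
13, 5
13, 4, 1
13, 3, 2
12, 6
12, 5, 1
…and 34 more, for 46 total.

46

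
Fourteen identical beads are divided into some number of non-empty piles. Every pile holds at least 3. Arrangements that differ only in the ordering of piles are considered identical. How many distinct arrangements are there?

13

They are:
14
11+3
10+4
9+5
8+6
8+3+3
7+7
7+4+3
6+5+3
6+4+4
5+5+4
5+3+3+3
4+4+3+3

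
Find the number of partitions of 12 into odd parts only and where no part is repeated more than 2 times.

Enumerating:
11,1
9,3
7,5
7,3,1,1
5,5,1,1
5,3,3,1

6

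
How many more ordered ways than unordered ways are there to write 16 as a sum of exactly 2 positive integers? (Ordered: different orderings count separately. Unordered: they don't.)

Compositions: C(15,1) = 15.
Unordered (partitions into 2 parts): 8.
Difference: 15 − 8 = 7.

7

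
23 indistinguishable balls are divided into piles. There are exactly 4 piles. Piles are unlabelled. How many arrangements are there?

94

Counting exhaustively, 94 partitions satisfy the conditions.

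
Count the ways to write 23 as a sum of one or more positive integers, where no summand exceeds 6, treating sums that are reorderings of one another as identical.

454

Counting exhaustively, 454 partitions satisfy the conditions.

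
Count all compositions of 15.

16384

There are 14 gaps and each independently is a cut or not, giving 2^14 = 16384.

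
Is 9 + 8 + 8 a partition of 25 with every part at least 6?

Yes

The parts sum to 25, and the condition 'every summand is at least 6' holds.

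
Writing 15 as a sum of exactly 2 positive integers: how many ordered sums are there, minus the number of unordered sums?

7

Ordered (compositions into 2 parts): C(14,1) = 14.
Unordered (partitions into 2 parts): 7.
Difference: 14 − 7 = 7.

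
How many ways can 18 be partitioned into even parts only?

30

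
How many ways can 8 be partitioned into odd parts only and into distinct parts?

2

Enumerating:
1 + 7
3 + 5
That's 2 in total.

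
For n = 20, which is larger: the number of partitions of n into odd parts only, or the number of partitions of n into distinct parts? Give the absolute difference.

Partitions of 20 into odd parts only: 64.
Partitions of 20 into distinct parts: 64.
|64 − 64| = 0.

0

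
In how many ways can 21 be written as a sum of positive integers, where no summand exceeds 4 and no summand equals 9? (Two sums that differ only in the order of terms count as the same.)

120

There are 120 such partitions.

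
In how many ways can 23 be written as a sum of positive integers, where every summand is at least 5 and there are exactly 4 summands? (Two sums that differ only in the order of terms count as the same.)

They are:
8,5,5,5
7,6,5,5
6,6,6,5
That's 3 in total.

3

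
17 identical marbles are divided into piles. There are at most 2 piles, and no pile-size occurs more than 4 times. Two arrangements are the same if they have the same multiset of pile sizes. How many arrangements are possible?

The partitions of 17 that satisfy the conditions:
17
16, 1
15, 2
14, 3
13, 4
12, 5
11, 6
10, 7
9, 8

9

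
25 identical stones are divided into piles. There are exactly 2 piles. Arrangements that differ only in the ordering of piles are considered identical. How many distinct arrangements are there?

They are:
1 + 24
2 + 23
3 + 22
4 + 21
5 + 20
6 + 19
7 + 18
8 + 17
9 + 16
10 + 15
11 + 14
12 + 13

12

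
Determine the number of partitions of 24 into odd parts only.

Enumerating by decreasing first part gives 122 partitions in all.

122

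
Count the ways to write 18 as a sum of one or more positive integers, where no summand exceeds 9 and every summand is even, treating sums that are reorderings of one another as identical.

Enumerating:
8,8,2
8,6,4
8,6,2,2
8,4,4,2
8,4,2,2,2
8,2,2,2,2,2
6,6,6
6,6,4,2
6,6,2,2,2
6,4,4,4
6,4,4,2,2
6,4,2,2,2,2
6,2,2,2,2,2,2
4,4,4,4,2
4,4,4,2,2,2
4,4,2,2,2,2,2
4,2,2,2,2,2,2,2
2,2,2,2,2,2,2,2,2

18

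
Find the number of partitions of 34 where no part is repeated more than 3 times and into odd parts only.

159

Systematic enumeration (by largest part, then next-largest, …) yields 159.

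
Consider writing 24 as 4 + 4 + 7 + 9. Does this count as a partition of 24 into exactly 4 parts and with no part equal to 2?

The parts sum to 24, and the condition 'there are exactly 4 summands' holds; the condition 'no summand equals 2' holds.

Yes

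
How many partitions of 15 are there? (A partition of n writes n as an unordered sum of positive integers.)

176

Direct enumeration gives 176 partitions.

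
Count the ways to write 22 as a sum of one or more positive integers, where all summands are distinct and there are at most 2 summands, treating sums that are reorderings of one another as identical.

11

Listing the qualifying partitions of 22:
22
21, 1
20, 2
19, 3
18, 4
17, 5
16, 6
15, 7
14, 8
13, 9
12, 10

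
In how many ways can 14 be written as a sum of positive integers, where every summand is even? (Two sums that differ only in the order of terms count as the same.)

15

Enumerating:
14
2, 12
4, 10
2, 2, 10
6, 8
2, 4, 8
2, 2, 2, 8
2, 6, 6
4, 4, 6
2, 2, 4, 6
2, 2, 2, 2, 6
2, 4, 4, 4
2, 2, 2, 4, 4
2, 2, 2, 2, 2, 4
2, 2, 2, 2, 2, 2, 2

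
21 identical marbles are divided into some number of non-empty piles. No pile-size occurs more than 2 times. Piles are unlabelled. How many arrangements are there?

243

Direct enumeration gives 243 partitions.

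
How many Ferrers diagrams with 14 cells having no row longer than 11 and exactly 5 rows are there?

23

Enumerating:
10,1,1,1,1
9,2,1,1,1
8,3,1,1,1
8,2,2,1,1
7,4,1,1,1
7,3,2,1,1
7,2,2,2,1
6,5,1,1,1
6,4,2,1,1
6,3,3,1,1
6,3,2,2,1
6,2,2,2,2
5,5,2,1,1
5,4,3,1,1
5,4,2,2,1
5,3,3,2,1
5,3,2,2,2
4,4,4,1,1
4,4,3,2,1
4,4,2,2,2
4,3,3,3,1
4,3,3,2,2
3,3,3,3,2
Counting gives 23.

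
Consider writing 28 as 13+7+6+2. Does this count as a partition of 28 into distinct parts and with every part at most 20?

The parts sum to 28, and the condition 'all summands are distinct' holds; the condition 'no summand exceeds 20' holds.

Yes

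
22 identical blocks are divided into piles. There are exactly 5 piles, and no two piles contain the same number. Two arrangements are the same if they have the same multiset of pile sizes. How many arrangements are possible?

13

Listing the qualifying partitions of 22:
1 + 2 + 3 + 4 + 12
1 + 2 + 3 + 5 + 11
1 + 2 + 3 + 6 + 10
1 + 2 + 4 + 5 + 10
1 + 2 + 3 + 7 + 9
1 + 2 + 4 + 6 + 9
1 + 3 + 4 + 5 + 9
1 + 2 + 4 + 7 + 8
1 + 2 + 5 + 6 + 8
1 + 3 + 4 + 6 + 8
2 + 3 + 4 + 5 + 8
1 + 3 + 5 + 6 + 7
2 + 3 + 4 + 6 + 7
Counting gives 13.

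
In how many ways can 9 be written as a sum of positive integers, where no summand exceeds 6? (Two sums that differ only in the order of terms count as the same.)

26

A partial list (first 12 by largest part):
6, 3
6, 2, 1
6, 1, 1, 1
5, 4
5, 3, 1
5, 2, 2
5, 2, 1, 1
5, 1, 1, 1, 1
4, 4, 1
4, 3, 2
4, 3, 1, 1
4, 2, 2, 1
…and 14 more, for 26 total.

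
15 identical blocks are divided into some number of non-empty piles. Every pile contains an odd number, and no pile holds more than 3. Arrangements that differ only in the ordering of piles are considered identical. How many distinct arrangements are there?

The partitions of 15 that satisfy the conditions:
3, 3, 3, 3, 3
3, 3, 3, 3, 1, 1, 1
3, 3, 3, 1, 1, 1, 1, 1, 1
3, 3, 1, 1, 1, 1, 1, 1, 1, 1, 1
3, 1, 1, 1, 1, 1, 1, 1, 1, 1, 1, 1, 1
1, 1, 1, 1, 1, 1, 1, 1, 1, 1, 1, 1, 1, 1, 1

6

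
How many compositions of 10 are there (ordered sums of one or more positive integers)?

512

Each of the 9 gaps between 10 units is either a break or not: 2^9 = 512.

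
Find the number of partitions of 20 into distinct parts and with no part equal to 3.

There are too many to list fully; the first 12 (by largest part) are:
20
1 + 19
2 + 18
1 + 2 + 17
4 + 16
5 + 15
1 + 4 + 15
6 + 14
1 + 5 + 14
2 + 4 + 14
7 + 13
1 + 6 + 13
…and 28 more, for 40 total.

40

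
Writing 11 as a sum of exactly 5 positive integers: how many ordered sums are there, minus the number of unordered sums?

200

Compositions: C(10,4) = 210.
Partitions of 11 into exactly 5 parts: 10.
Difference: 210 − 10 = 200.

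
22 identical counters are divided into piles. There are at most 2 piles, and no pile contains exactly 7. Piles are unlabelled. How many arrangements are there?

11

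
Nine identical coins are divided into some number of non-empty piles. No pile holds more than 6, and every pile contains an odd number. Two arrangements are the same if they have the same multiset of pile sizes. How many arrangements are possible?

Listing the qualifying partitions of 9:
5+3+1
5+1+1+1+1
3+3+3
3+3+1+1+1
3+1+1+1+1+1+1
1+1+1+1+1+1+1+1+1

6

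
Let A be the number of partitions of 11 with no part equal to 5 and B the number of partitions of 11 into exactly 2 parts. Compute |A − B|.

40

Partitions of 11 with no part equal to 5: 45.
Partitions of 11 into exactly 2 parts: 5.
|45 − 5| = 40.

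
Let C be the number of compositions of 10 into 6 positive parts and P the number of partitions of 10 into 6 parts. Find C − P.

121

Ordered (compositions into 6 parts): C(9,5) = 126.
Partitions of 10 into exactly 6 parts: 5.
Difference: 126 − 5 = 121.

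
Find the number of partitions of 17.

Systematic enumeration (by largest part, then next-largest, …) yields 297.

297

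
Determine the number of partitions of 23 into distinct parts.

104

Enumerating by decreasing first part gives 104 partitions in all.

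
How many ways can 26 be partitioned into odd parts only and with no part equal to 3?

61

There are too many to list fully; the first 12 (by largest part) are:
25, 1
23, 1, 1, 1
21, 5
21, 1, 1, 1, 1, 1
19, 7
19, 5, 1, 1
19, 1, 1, 1, 1, 1, 1, 1
17, 9
17, 7, 1, 1
17, 5, 1, 1, 1, 1
17, 1, 1, 1, 1, 1, 1, 1, 1, 1
15, 11
…and 49 more, for 61 total.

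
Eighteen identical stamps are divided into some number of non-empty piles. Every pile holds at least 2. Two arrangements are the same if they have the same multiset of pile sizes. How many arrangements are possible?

88

Systematic enumeration (by largest part, then next-largest, …) yields 88.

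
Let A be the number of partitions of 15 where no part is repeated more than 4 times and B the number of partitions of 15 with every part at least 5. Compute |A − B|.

122

Partitions of 15 where no part is repeated more than 4 times: 127.
Partitions of 15 with every part at least 5: 5.
|127 − 5| = 122.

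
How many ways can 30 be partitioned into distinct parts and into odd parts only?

Listing the qualifying partitions of 30:
29, 1
27, 3
25, 5
23, 7
21, 9
21, 5, 3, 1
19, 11
19, 7, 3, 1
17, 13
17, 9, 3, 1
17, 7, 5, 1
15, 11, 3, 1
15, 9, 5, 1
15, 7, 5, 3
13, 11, 5, 1
13, 9, 7, 1
13, 9, 5, 3
11, 9, 7, 3
That's 18 in total.

18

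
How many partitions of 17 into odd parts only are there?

38

A partial list (first 12 by largest part):
17
15, 1, 1
13, 3, 1
13, 1, 1, 1, 1
11, 5, 1
11, 3, 3
11, 3, 1, 1, 1
11, 1, 1, 1, 1, 1, 1
9, 7, 1
9, 5, 3
9, 5, 1, 1, 1
9, 3, 3, 1, 1
…and 26 more, for 38 total.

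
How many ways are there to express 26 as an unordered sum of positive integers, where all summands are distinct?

Systematic enumeration (by largest part, then next-largest, …) yields 165.

165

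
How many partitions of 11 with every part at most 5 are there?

There are too many to list fully; the first 12 (by largest part) are:
1+5+5
2+4+5
1+1+4+5
3+3+5
1+2+3+5
1+1+1+3+5
2+2+2+5
1+1+2+2+5
1+1+1+1+2+5
1+1+1+1+1+1+5
3+4+4
1+2+4+4
…and 25 more, for 37 total.

37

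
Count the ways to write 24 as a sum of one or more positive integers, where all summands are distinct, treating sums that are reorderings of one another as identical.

122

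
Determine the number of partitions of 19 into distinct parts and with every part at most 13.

A partial list (first 12 by largest part):
13+6
13+5+1
13+4+2
13+3+2+1
12+7
12+6+1
12+5+2
12+4+3
12+4+2+1
11+8
11+7+1
11+6+2
…and 32 more, for 44 total.

44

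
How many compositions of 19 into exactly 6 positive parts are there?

By stars and bars with positive parts, the count is C(18,5) = 8568.

8568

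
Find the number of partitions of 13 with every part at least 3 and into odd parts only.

3

They are:
13
7 + 3 + 3
5 + 5 + 3
Counting gives 3.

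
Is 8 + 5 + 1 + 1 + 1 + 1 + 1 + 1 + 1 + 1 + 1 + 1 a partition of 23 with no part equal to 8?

The parts sum to 23, and the condition 'no summand equals 8' is violated.

No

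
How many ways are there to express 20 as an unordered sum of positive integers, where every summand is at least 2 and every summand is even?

A partial list (first 12 by largest part):
20
18 + 2
16 + 4
16 + 2 + 2
14 + 6
14 + 4 + 2
14 + 2 + 2 + 2
12 + 8
12 + 6 + 2
12 + 4 + 4
12 + 4 + 2 + 2
12 + 2 + 2 + 2 + 2
…and 30 more, for 42 total.

42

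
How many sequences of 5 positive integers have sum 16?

1365

Equivalently, choose which 4 of the 15 gaps become plus signs: C(15,4) = 1365.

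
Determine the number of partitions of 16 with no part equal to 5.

Enumerating by decreasing first part gives 175 partitions in all.

175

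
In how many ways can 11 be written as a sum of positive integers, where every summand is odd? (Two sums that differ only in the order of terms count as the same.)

Enumerating:
11
1, 1, 9
1, 3, 7
1, 1, 1, 1, 7
1, 5, 5
3, 3, 5
1, 1, 1, 3, 5
1, 1, 1, 1, 1, 1, 5
1, 1, 3, 3, 3
1, 1, 1, 1, 1, 3, 3
1, 1, 1, 1, 1, 1, 1, 1, 3
1, 1, 1, 1, 1, 1, 1, 1, 1, 1, 1

12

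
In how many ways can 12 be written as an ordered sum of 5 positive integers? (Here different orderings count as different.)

Place 4 bars in the 11 internal gaps of a row of 12 dots: C(11,4) = 330.

330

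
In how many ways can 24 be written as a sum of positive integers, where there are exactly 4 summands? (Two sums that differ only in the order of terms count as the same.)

There are 108 such partitions.

108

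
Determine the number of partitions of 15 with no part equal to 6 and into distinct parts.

Listing the qualifying partitions of 15:
15
14+1
13+2
12+3
12+2+1
11+4
11+3+1
10+5
10+4+1
10+3+2
9+5+1
9+4+2
9+3+2+1
8+7
8+5+2
8+4+3
8+4+2+1
7+5+3
7+5+2+1
7+4+3+1
5+4+3+2+1
That's 21 in total.

21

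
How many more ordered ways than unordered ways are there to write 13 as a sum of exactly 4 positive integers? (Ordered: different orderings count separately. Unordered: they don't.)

202

Compositions: C(12,3) = 220.
Unordered (partitions into 4 parts): 18.
Difference: 220 − 18 = 202.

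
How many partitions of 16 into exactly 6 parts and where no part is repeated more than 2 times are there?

8

Listing the qualifying partitions of 16:
7+3+2+2+1+1
6+4+2+2+1+1
6+3+3+2+1+1
5+5+2+2+1+1
5+4+3+2+1+1
5+3+3+2+2+1
4+4+3+3+1+1
4+4+3+2+2+1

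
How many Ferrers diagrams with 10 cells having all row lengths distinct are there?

Enumerating:
10
1, 9
2, 8
3, 7
1, 2, 7
4, 6
1, 3, 6
1, 4, 5
2, 3, 5
1, 2, 3, 4
Counting gives 10.

10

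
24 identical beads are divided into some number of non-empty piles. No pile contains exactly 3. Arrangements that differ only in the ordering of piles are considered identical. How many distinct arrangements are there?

Direct enumeration gives 783 partitions.

783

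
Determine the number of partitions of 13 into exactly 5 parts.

They are:
9,1,1,1,1
8,2,1,1,1
7,3,1,1,1
7,2,2,1,1
6,4,1,1,1
6,3,2,1,1
6,2,2,2,1
5,5,1,1,1
5,4,2,1,1
5,3,3,1,1
5,3,2,2,1
5,2,2,2,2
4,4,3,1,1
4,4,2,2,1
4,3,3,2,1
4,3,2,2,2
3,3,3,3,1
3,3,3,2,2
That's 18 in total.

18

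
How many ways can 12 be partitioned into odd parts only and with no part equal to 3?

7

Enumerating:
11,1
9,1,1,1
7,5
7,1,1,1,1,1
5,5,1,1
5,1,1,1,1,1,1,1
1,1,1,1,1,1,1,1,1,1,1,1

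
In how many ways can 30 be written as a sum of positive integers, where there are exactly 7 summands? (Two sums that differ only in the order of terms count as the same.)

618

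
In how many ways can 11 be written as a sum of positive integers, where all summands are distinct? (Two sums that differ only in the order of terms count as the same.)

12

The partitions of 11 that satisfy the conditions:
11
10, 1
9, 2
8, 3
8, 2, 1
7, 4
7, 3, 1
6, 5
6, 4, 1
6, 3, 2
5, 4, 2
5, 3, 2, 1
Counting gives 12.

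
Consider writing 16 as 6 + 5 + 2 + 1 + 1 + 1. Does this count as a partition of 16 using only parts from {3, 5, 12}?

The parts sum to 16, and the condition 'each summand belongs to {3, 5, 12}' is violated.

No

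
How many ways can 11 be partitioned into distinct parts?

12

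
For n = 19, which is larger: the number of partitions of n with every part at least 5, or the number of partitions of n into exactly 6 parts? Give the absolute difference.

Partitions of 19 with every part at least 5: 10.
Partitions of 19 into exactly 6 parts: 71.
|10 − 71| = 61.

61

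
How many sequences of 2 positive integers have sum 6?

By stars and bars with positive parts, the count is C(5,1) = 5.

5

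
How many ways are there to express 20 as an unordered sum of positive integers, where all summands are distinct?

There are too many to list fully; the first 12 (by largest part) are:
20
1 + 19
2 + 18
3 + 17
1 + 2 + 17
4 + 16
1 + 3 + 16
5 + 15
1 + 4 + 15
2 + 3 + 15
6 + 14
1 + 5 + 14
…and 52 more, for 64 total.

64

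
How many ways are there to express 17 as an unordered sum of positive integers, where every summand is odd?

A partial list (first 12 by largest part):
17
15+1+1
13+3+1
13+1+1+1+1
11+5+1
11+3+3
11+3+1+1+1
11+1+1+1+1+1+1
9+7+1
9+5+3
9+5+1+1+1
9+3+3+1+1
…and 26 more, for 38 total.

38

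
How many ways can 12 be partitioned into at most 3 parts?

19

Listing the qualifying partitions of 12:
12
11 + 1
10 + 2
10 + 1 + 1
9 + 3
9 + 2 + 1
8 + 4
8 + 3 + 1
8 + 2 + 2
7 + 5
7 + 4 + 1
7 + 3 + 2
6 + 6
6 + 5 + 1
6 + 4 + 2
6 + 3 + 3
5 + 5 + 2
5 + 4 + 3
4 + 4 + 4
Counting gives 19.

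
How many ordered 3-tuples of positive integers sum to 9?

Equivalently, choose which 2 of the 8 gaps become plus signs: C(8,2) = 28.

28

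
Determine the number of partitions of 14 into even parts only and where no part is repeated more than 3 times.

Listing the qualifying partitions of 14:
14
12 + 2
10 + 4
10 + 2 + 2
8 + 6
8 + 4 + 2
8 + 2 + 2 + 2
6 + 6 + 2
6 + 4 + 4
6 + 4 + 2 + 2
4 + 4 + 4 + 2
4 + 4 + 2 + 2 + 2
That's 12 in total.

12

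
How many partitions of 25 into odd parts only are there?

142

A full systematic count gives 142.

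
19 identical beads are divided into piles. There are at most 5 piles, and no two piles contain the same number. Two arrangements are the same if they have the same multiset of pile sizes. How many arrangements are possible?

54

There are too many to list fully; the first 12 (by largest part) are:
19
18, 1
17, 2
16, 3
16, 2, 1
15, 4
15, 3, 1
14, 5
14, 4, 1
14, 3, 2
13, 6
13, 5, 1
…and 42 more, for 54 total.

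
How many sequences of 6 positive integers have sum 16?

Place 5 bars in the 15 internal gaps of a row of 16 dots: C(15,5) = 3003.

3003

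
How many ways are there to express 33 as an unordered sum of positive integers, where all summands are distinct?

There are 448 such partitions.

448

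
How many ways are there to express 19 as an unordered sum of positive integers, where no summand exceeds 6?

Enumerating by decreasing first part gives 235 partitions in all.

235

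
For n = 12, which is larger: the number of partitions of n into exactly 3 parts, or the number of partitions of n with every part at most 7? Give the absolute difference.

Partitions of 12 into exactly 3 parts: 12.
Partitions of 12 with every part at most 7: 65.
|12 − 65| = 53.

53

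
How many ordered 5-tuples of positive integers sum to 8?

35

Equivalently, choose which 4 of the 7 gaps become plus signs: C(7,4) = 35.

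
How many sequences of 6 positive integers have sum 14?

1287

Place 5 bars in the 13 internal gaps of a row of 14 dots: C(13,5) = 1287.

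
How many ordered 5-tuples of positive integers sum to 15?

Place 4 bars in the 14 internal gaps of a row of 15 dots: C(14,4) = 1001.

1001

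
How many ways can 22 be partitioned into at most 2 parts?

Listing the qualifying partitions of 22:
22
21 + 1
20 + 2
19 + 3
18 + 4
17 + 5
16 + 6
15 + 7
14 + 8
13 + 9
12 + 10
11 + 11

12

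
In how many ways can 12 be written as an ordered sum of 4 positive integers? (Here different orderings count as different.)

165

Place 3 bars in the 11 internal gaps of a row of 12 dots: C(11,3) = 165.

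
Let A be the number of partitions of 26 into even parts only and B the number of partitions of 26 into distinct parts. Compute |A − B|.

64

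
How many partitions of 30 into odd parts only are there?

296

Systematic enumeration (by largest part, then next-largest, …) yields 296.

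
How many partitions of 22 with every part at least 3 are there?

Systematic enumeration (by largest part, then next-largest, …) yields 73.

73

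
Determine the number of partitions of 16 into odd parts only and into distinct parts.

5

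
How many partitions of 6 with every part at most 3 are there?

7

They are:
3, 3
3, 2, 1
3, 1, 1, 1
2, 2, 2
2, 2, 1, 1
2, 1, 1, 1, 1
1, 1, 1, 1, 1, 1
That's 7 in total.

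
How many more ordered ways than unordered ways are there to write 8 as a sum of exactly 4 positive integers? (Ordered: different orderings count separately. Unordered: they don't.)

Compositions: C(7,3) = 35.
Unordered (partitions into 4 parts): 5.
Difference: 35 − 5 = 30.

30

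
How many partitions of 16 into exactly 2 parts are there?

8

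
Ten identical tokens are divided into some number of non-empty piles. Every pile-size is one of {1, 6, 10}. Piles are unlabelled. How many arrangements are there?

3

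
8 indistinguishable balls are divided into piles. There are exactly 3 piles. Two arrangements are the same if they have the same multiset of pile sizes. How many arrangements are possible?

5

The partitions of 8 that satisfy the conditions:
6 + 1 + 1
5 + 2 + 1
4 + 3 + 1
4 + 2 + 2
3 + 3 + 2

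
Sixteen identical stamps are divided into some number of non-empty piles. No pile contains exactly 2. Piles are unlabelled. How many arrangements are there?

96

Counting exhaustively, 96 partitions satisfy the conditions.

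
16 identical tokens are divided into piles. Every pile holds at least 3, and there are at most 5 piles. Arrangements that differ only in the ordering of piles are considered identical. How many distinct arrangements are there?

Listing the qualifying partitions of 16:
16
3 + 13
4 + 12
5 + 11
6 + 10
3 + 3 + 10
7 + 9
3 + 4 + 9
8 + 8
3 + 5 + 8
4 + 4 + 8
3 + 6 + 7
4 + 5 + 7
3 + 3 + 3 + 7
4 + 6 + 6
5 + 5 + 6
3 + 3 + 4 + 6
3 + 3 + 5 + 5
3 + 4 + 4 + 5
4 + 4 + 4 + 4
3 + 3 + 3 + 3 + 4

21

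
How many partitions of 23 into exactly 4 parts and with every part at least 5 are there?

They are:
8 + 5 + 5 + 5
7 + 6 + 5 + 5
6 + 6 + 6 + 5
Counting gives 3.

3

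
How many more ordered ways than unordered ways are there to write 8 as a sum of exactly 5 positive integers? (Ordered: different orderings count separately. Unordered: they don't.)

Ordered (compositions into 5 parts): C(7,4) = 35.
Partitions of 8 into exactly 5 parts: 3.
Difference: 35 − 3 = 32.

32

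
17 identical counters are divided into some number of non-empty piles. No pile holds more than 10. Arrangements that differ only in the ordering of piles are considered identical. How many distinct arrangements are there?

There are 267 such partitions.

267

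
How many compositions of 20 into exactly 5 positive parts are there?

3876

A composition of 20 into 5 positive parts is chosen by placing 4 dividers among the 19 gaps between 20 units: C(19,4) = 3876.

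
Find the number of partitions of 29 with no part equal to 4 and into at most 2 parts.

The partitions of 29 that satisfy the conditions:
29
28+1
27+2
26+3
24+5
23+6
22+7
21+8
20+9
19+10
18+11
17+12
16+13
15+14
Counting gives 14.

14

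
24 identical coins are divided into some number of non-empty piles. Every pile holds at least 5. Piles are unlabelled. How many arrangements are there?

There are too many to list fully; the first 12 (by largest part) are:
24
5,19
6,18
7,17
8,16
9,15
10,14
5,5,14
11,13
5,6,13
12,12
5,7,12
…and 14 more, for 26 total.

26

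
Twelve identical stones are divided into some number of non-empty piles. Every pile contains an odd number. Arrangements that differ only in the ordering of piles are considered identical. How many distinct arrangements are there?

15

They are:
11, 1
9, 3
9, 1, 1, 1
7, 5
7, 3, 1, 1
7, 1, 1, 1, 1, 1
5, 5, 1, 1
5, 3, 3, 1
5, 3, 1, 1, 1, 1
5, 1, 1, 1, 1, 1, 1, 1
3, 3, 3, 3
3, 3, 3, 1, 1, 1
3, 3, 1, 1, 1, 1, 1, 1
3, 1, 1, 1, 1, 1, 1, 1, 1, 1
1, 1, 1, 1, 1, 1, 1, 1, 1, 1, 1, 1
That's 15 in total.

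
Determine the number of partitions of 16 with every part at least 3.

21

Listing the qualifying partitions of 16:
16
13+3
12+4
11+5
10+6
10+3+3
9+7
9+4+3
8+8
8+5+3
8+4+4
7+6+3
7+5+4
7+3+3+3
6+6+4
6+5+5
6+4+3+3
5+5+3+3
5+4+4+3
4+4+4+4
4+3+3+3+3
Counting gives 21.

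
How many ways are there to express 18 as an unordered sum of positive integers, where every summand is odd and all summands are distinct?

5

Enumerating:
17,1
15,3
13,5
11,7
9,5,3,1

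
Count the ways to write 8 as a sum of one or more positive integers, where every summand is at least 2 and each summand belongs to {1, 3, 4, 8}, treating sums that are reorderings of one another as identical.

2

The partitions of 8 that satisfy the conditions:
8
4 + 4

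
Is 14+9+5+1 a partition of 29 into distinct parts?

Yes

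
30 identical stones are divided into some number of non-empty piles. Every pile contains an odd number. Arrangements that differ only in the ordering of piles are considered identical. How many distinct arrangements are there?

Enumerating by decreasing first part gives 296 partitions in all.

296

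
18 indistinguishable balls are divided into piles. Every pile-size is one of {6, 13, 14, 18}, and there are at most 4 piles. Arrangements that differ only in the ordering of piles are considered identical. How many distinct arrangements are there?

The partitions of 18 that satisfy the conditions:
18
6, 6, 6

2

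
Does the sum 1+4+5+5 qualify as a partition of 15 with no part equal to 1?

The parts sum to 15, and the condition 'no summand equals 1' is violated.

No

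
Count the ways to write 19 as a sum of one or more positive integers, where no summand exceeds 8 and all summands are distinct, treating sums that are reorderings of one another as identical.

They are:
8+7+4
8+7+3+1
8+6+5
8+6+4+1
8+6+3+2
8+5+4+2
8+5+3+2+1
7+6+5+1
7+6+4+2
7+6+3+2+1
7+5+4+3
7+5+4+2+1
6+5+4+3+1

13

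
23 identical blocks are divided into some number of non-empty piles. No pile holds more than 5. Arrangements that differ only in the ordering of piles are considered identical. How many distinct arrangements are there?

291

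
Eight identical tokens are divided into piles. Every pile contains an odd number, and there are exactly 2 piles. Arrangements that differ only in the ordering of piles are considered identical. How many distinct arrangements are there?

They are:
7+1
5+3

2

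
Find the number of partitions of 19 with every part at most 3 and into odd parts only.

Enumerating:
3, 3, 3, 3, 3, 3, 1
3, 3, 3, 3, 3, 1, 1, 1, 1
3, 3, 3, 3, 1, 1, 1, 1, 1, 1, 1
3, 3, 3, 1, 1, 1, 1, 1, 1, 1, 1, 1, 1
3, 3, 1, 1, 1, 1, 1, 1, 1, 1, 1, 1, 1, 1, 1
3, 1, 1, 1, 1, 1, 1, 1, 1, 1, 1, 1, 1, 1, 1, 1, 1
1, 1, 1, 1, 1, 1, 1, 1, 1, 1, 1, 1, 1, 1, 1, 1, 1, 1, 1

7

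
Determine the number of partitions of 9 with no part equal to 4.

The partitions of 9 that satisfy the conditions:
9
8 + 1
7 + 2
7 + 1 + 1
6 + 3
6 + 2 + 1
6 + 1 + 1 + 1
5 + 3 + 1
5 + 2 + 2
5 + 2 + 1 + 1
5 + 1 + 1 + 1 + 1
3 + 3 + 3
3 + 3 + 2 + 1
3 + 3 + 1 + 1 + 1
3 + 2 + 2 + 2
3 + 2 + 2 + 1 + 1
3 + 2 + 1 + 1 + 1 + 1
3 + 1 + 1 + 1 + 1 + 1 + 1
2 + 2 + 2 + 2 + 1
2 + 2 + 2 + 1 + 1 + 1
2 + 2 + 1 + 1 + 1 + 1 + 1
2 + 1 + 1 + 1 + 1 + 1 + 1 + 1
1 + 1 + 1 + 1 + 1 + 1 + 1 + 1 + 1
That's 23 in total.

23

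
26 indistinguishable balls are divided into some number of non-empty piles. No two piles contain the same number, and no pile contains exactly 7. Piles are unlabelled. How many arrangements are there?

123

Enumerating by decreasing first part gives 123 partitions in all.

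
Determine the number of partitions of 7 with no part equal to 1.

4

Listing the qualifying partitions of 7:
7
2, 5
3, 4
2, 2, 3
Counting gives 4.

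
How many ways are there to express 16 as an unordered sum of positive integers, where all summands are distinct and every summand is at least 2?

17

Listing the qualifying partitions of 16:
16
14, 2
13, 3
12, 4
11, 5
11, 3, 2
10, 6
10, 4, 2
9, 7
9, 5, 2
9, 4, 3
8, 6, 2
8, 5, 3
7, 6, 3
7, 5, 4
7, 4, 3, 2
6, 5, 3, 2
Counting gives 17.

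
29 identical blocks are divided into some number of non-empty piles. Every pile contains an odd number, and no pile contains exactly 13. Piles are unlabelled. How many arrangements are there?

224

Counting exhaustively, 224 partitions satisfy the conditions.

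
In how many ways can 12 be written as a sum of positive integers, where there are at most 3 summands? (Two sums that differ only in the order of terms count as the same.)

Enumerating:
12
11 + 1
10 + 2
10 + 1 + 1
9 + 3
9 + 2 + 1
8 + 4
8 + 3 + 1
8 + 2 + 2
7 + 5
7 + 4 + 1
7 + 3 + 2
6 + 6
6 + 5 + 1
6 + 4 + 2
6 + 3 + 3
5 + 5 + 2
5 + 4 + 3
4 + 4 + 4

19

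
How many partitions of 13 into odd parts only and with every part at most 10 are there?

16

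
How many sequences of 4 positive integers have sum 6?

Equivalently, choose which 3 of the 5 gaps become plus signs: C(5,3) = 10.

10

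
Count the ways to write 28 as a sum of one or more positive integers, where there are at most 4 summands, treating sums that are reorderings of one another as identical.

There are 249 such partitions.

249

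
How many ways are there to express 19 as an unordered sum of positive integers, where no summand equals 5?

Systematic enumeration (by largest part, then next-largest, …) yields 355.

355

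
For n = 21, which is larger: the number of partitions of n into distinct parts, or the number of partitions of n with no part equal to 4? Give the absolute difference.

Partitions of 21 into distinct parts: 76.
Partitions of 21 with no part equal to 4: 495.
|76 − 495| = 419.

419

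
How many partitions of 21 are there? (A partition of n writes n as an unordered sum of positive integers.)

A full systematic count gives 792.

792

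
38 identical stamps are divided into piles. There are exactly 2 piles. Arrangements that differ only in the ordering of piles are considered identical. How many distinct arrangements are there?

19

Enumerating:
37 + 1
36 + 2
35 + 3
34 + 4
33 + 5
32 + 6
31 + 7
30 + 8
29 + 9
28 + 10
27 + 11
26 + 12
25 + 13
24 + 14
23 + 15
22 + 16
21 + 17
20 + 18
19 + 19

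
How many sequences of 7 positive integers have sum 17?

By stars and bars with positive parts, the count is C(16,6) = 8008.

8008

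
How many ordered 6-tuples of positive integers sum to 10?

126

Place 5 bars in the 9 internal gaps of a row of 10 dots: C(9,5) = 126.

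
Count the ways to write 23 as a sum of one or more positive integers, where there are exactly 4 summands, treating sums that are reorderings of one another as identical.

94

Direct enumeration gives 94 partitions.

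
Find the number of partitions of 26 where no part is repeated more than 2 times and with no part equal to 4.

357

Direct enumeration gives 357 partitions.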